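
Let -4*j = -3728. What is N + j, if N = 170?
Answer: 1102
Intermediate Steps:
j = 932 (j = -¼*(-3728) = 932)
N + j = 170 + 932 = 1102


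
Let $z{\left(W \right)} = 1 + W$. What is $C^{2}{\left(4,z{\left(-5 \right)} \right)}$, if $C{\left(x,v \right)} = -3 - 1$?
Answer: $16$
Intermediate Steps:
$C{\left(x,v \right)} = -4$
$C^{2}{\left(4,z{\left(-5 \right)} \right)} = \left(-4\right)^{2} = 16$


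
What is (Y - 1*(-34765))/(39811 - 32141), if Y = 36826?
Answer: 5507/590 ≈ 9.3339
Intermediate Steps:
(Y - 1*(-34765))/(39811 - 32141) = (36826 - 1*(-34765))/(39811 - 32141) = (36826 + 34765)/7670 = 71591*(1/7670) = 5507/590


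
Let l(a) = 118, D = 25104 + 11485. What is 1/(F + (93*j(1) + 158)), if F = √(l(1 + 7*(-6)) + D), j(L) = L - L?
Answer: -158/11743 + √36707/11743 ≈ 0.0028605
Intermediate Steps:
D = 36589
j(L) = 0
F = √36707 (F = √(118 + 36589) = √36707 ≈ 191.59)
1/(F + (93*j(1) + 158)) = 1/(√36707 + (93*0 + 158)) = 1/(√36707 + (0 + 158)) = 1/(√36707 + 158) = 1/(158 + √36707)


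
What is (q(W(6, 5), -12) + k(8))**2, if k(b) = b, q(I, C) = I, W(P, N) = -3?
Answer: 25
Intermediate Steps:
(q(W(6, 5), -12) + k(8))**2 = (-3 + 8)**2 = 5**2 = 25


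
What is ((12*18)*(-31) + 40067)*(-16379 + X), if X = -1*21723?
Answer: -1271501842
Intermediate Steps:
X = -21723
((12*18)*(-31) + 40067)*(-16379 + X) = ((12*18)*(-31) + 40067)*(-16379 - 21723) = (216*(-31) + 40067)*(-38102) = (-6696 + 40067)*(-38102) = 33371*(-38102) = -1271501842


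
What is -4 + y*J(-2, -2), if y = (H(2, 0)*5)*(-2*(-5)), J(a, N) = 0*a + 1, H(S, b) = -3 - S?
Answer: -254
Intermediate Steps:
J(a, N) = 1 (J(a, N) = 0 + 1 = 1)
y = -250 (y = ((-3 - 1*2)*5)*(-2*(-5)) = ((-3 - 2)*5)*10 = -5*5*10 = -25*10 = -250)
-4 + y*J(-2, -2) = -4 - 250*1 = -4 - 250 = -254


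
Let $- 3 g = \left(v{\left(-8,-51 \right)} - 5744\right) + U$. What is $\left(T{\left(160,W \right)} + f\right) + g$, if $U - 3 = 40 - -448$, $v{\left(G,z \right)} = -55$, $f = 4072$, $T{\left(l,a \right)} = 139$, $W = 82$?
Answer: $\frac{17941}{3} \approx 5980.3$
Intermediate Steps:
$U = 491$ ($U = 3 + \left(40 - -448\right) = 3 + \left(40 + 448\right) = 3 + 488 = 491$)
$g = \frac{5308}{3}$ ($g = - \frac{\left(-55 - 5744\right) + 491}{3} = - \frac{-5799 + 491}{3} = \left(- \frac{1}{3}\right) \left(-5308\right) = \frac{5308}{3} \approx 1769.3$)
$\left(T{\left(160,W \right)} + f\right) + g = \left(139 + 4072\right) + \frac{5308}{3} = 4211 + \frac{5308}{3} = \frac{17941}{3}$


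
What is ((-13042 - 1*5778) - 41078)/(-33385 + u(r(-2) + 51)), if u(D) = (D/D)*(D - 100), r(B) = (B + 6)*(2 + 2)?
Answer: 29949/16709 ≈ 1.7924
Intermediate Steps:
r(B) = 24 + 4*B (r(B) = (6 + B)*4 = 24 + 4*B)
u(D) = -100 + D (u(D) = 1*(-100 + D) = -100 + D)
((-13042 - 1*5778) - 41078)/(-33385 + u(r(-2) + 51)) = ((-13042 - 1*5778) - 41078)/(-33385 + (-100 + ((24 + 4*(-2)) + 51))) = ((-13042 - 5778) - 41078)/(-33385 + (-100 + ((24 - 8) + 51))) = (-18820 - 41078)/(-33385 + (-100 + (16 + 51))) = -59898/(-33385 + (-100 + 67)) = -59898/(-33385 - 33) = -59898/(-33418) = -59898*(-1/33418) = 29949/16709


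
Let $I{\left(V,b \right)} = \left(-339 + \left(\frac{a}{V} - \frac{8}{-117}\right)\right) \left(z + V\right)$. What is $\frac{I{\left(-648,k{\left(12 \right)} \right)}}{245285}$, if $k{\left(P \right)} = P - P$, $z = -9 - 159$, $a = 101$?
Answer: $\frac{97120082}{86095035} \approx 1.1281$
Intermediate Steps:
$z = -168$
$k{\left(P \right)} = 0$
$I{\left(V,b \right)} = \left(-168 + V\right) \left(- \frac{39655}{117} + \frac{101}{V}\right)$ ($I{\left(V,b \right)} = \left(-339 + \left(\frac{101}{V} - \frac{8}{-117}\right)\right) \left(-168 + V\right) = \left(-339 + \left(\frac{101}{V} - - \frac{8}{117}\right)\right) \left(-168 + V\right) = \left(-339 + \left(\frac{101}{V} + \frac{8}{117}\right)\right) \left(-168 + V\right) = \left(-339 + \left(\frac{8}{117} + \frac{101}{V}\right)\right) \left(-168 + V\right) = \left(- \frac{39655}{117} + \frac{101}{V}\right) \left(-168 + V\right) = \left(-168 + V\right) \left(- \frac{39655}{117} + \frac{101}{V}\right)$)
$\frac{I{\left(-648,k{\left(12 \right)} \right)}}{245285} = \frac{\frac{1}{117} \frac{1}{-648} \left(-1985256 - 648 \left(6673857 - -25696440\right)\right)}{245285} = \frac{1}{117} \left(- \frac{1}{648}\right) \left(-1985256 - 648 \left(6673857 + 25696440\right)\right) \frac{1}{245285} = \frac{1}{117} \left(- \frac{1}{648}\right) \left(-1985256 - 20975952456\right) \frac{1}{245285} = \frac{1}{117} \left(- \frac{1}{648}\right) \left(-20977937712\right) \frac{1}{245285} = \frac{97120082}{351} \cdot \frac{1}{245285} = \frac{97120082}{86095035}$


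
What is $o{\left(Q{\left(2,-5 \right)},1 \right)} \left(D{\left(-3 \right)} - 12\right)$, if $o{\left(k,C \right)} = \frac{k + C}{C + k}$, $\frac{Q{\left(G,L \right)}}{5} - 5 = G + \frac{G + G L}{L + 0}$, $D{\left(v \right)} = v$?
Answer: $-15$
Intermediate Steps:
$Q{\left(G,L \right)} = 25 + 5 G + \frac{5 \left(G + G L\right)}{L}$ ($Q{\left(G,L \right)} = 25 + 5 \left(G + \frac{G + G L}{L + 0}\right) = 25 + 5 \left(G + \frac{G + G L}{L}\right) = 25 + \left(5 G + \frac{5 \left(G + G L\right)}{L}\right) = 25 + 5 G + \frac{5 \left(G + G L\right)}{L}$)
$o{\left(k,C \right)} = 1$ ($o{\left(k,C \right)} = \frac{C + k}{C + k} = 1$)
$o{\left(Q{\left(2,-5 \right)},1 \right)} \left(D{\left(-3 \right)} - 12\right) = 1 \left(-3 - 12\right) = 1 \left(-15\right) = -15$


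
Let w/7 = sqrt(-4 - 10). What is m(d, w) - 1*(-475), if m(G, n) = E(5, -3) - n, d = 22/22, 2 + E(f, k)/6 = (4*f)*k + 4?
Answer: 127 - 7*I*sqrt(14) ≈ 127.0 - 26.192*I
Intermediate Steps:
E(f, k) = 12 + 24*f*k (E(f, k) = -12 + 6*((4*f)*k + 4) = -12 + 6*(4*f*k + 4) = -12 + 6*(4 + 4*f*k) = -12 + (24 + 24*f*k) = 12 + 24*f*k)
d = 1 (d = 22*(1/22) = 1)
w = 7*I*sqrt(14) (w = 7*sqrt(-4 - 10) = 7*sqrt(-14) = 7*(I*sqrt(14)) = 7*I*sqrt(14) ≈ 26.192*I)
m(G, n) = -348 - n (m(G, n) = (12 + 24*5*(-3)) - n = (12 - 360) - n = -348 - n)
m(d, w) - 1*(-475) = (-348 - 7*I*sqrt(14)) - 1*(-475) = (-348 - 7*I*sqrt(14)) + 475 = 127 - 7*I*sqrt(14)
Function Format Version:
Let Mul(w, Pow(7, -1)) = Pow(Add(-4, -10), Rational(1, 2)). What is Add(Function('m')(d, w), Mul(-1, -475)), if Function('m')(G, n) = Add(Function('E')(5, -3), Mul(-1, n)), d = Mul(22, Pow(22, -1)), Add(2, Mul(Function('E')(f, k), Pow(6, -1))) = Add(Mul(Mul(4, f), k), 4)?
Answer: Add(127, Mul(-7, I, Pow(14, Rational(1, 2)))) ≈ Add(127.00, Mul(-26.192, I))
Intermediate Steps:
Function('E')(f, k) = Add(12, Mul(24, f, k)) (Function('E')(f, k) = Add(-12, Mul(6, Add(Mul(Mul(4, f), k), 4))) = Add(-12, Mul(6, Add(Mul(4, f, k), 4))) = Add(-12, Mul(6, Add(4, Mul(4, f, k)))) = Add(-12, Add(24, Mul(24, f, k))) = Add(12, Mul(24, f, k)))
d = 1 (d = Mul(22, Rational(1, 22)) = 1)
w = Mul(7, I, Pow(14, Rational(1, 2))) (w = Mul(7, Pow(Add(-4, -10), Rational(1, 2))) = Mul(7, Pow(-14, Rational(1, 2))) = Mul(7, Mul(I, Pow(14, Rational(1, 2)))) = Mul(7, I, Pow(14, Rational(1, 2))) ≈ Mul(26.192, I))
Function('m')(G, n) = Add(-348, Mul(-1, n)) (Function('m')(G, n) = Add(Add(12, Mul(24, 5, -3)), Mul(-1, n)) = Add(Add(12, -360), Mul(-1, n)) = Add(-348, Mul(-1, n)))
Add(Function('m')(d, w), Mul(-1, -475)) = Add(Add(-348, Mul(-1, Mul(7, I, Pow(14, Rational(1, 2))))), Mul(-1, -475)) = Add(Add(-348, Mul(-7, I, Pow(14, Rational(1, 2)))), 475) = Add(127, Mul(-7, I, Pow(14, Rational(1, 2))))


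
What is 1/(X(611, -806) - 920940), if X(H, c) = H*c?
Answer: -1/1413406 ≈ -7.0751e-7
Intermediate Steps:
1/(X(611, -806) - 920940) = 1/(611*(-806) - 920940) = 1/(-492466 - 920940) = 1/(-1413406) = -1/1413406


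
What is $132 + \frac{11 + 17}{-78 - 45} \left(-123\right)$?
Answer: $160$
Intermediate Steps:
$132 + \frac{11 + 17}{-78 - 45} \left(-123\right) = 132 + \frac{28}{-123} \left(-123\right) = 132 + 28 \left(- \frac{1}{123}\right) \left(-123\right) = 132 - -28 = 132 + 28 = 160$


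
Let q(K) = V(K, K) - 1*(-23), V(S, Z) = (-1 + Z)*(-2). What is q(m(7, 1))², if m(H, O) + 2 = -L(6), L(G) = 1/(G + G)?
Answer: 30625/36 ≈ 850.69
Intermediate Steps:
V(S, Z) = 2 - 2*Z
L(G) = 1/(2*G)
m(H, O) = -25/12 (m(H, O) = -2 - 1/(2*6) = -2 - 1*1/12 = -2 - 1/12 = -25/12)
q(K) = 25 - 2*K (q(K) = (2 - 2*K) - 1*(-23) = (2 - 2*K) + 23 = 25 - 2*K)
q(m(7, 1))² = (25 - 2*(-25/12))² = (25 + 25/6)² = (175/6)² = 30625/36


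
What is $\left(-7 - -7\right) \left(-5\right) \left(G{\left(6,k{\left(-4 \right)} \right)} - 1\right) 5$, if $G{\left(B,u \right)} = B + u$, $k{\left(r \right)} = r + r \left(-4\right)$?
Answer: $0$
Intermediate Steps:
$k{\left(r \right)} = - 3 r$ ($k{\left(r \right)} = r - 4 r = - 3 r$)
$\left(-7 - -7\right) \left(-5\right) \left(G{\left(6,k{\left(-4 \right)} \right)} - 1\right) 5 = \left(-7 - -7\right) \left(-5\right) \left(\left(6 - -12\right) - 1\right) 5 = \left(-7 + 7\right) \left(-5\right) \left(\left(6 + 12\right) - 1\right) 5 = 0 \left(-5\right) \left(18 - 1\right) 5 = 0 \cdot 17 \cdot 5 = 0 \cdot 85 = 0$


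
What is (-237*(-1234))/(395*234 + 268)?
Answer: 146229/46349 ≈ 3.1550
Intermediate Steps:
(-237*(-1234))/(395*234 + 268) = 292458/(92430 + 268) = 292458/92698 = 292458*(1/92698) = 146229/46349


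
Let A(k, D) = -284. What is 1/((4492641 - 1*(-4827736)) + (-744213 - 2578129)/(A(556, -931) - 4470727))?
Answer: 4471011/41671511413489 ≈ 1.0729e-7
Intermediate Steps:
1/((4492641 - 1*(-4827736)) + (-744213 - 2578129)/(A(556, -931) - 4470727)) = 1/((4492641 - 1*(-4827736)) + (-744213 - 2578129)/(-284 - 4470727)) = 1/((4492641 + 4827736) - 3322342/(-4471011)) = 1/(9320377 - 3322342*(-1/4471011)) = 1/(9320377 + 3322342/4471011) = 1/(41671511413489/4471011) = 4471011/41671511413489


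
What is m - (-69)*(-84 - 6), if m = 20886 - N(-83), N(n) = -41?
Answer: 14717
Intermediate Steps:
m = 20927 (m = 20886 - 1*(-41) = 20886 + 41 = 20927)
m - (-69)*(-84 - 6) = 20927 - (-69)*(-84 - 6) = 20927 - (-69)*(-90) = 20927 - 1*6210 = 20927 - 6210 = 14717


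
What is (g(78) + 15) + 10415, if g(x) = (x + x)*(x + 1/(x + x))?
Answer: 22599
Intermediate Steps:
g(x) = 2*x*(x + 1/(2*x)) (g(x) = (2*x)*(x + 1/(2*x)) = 2*x*(x + 1/(2*x)))
(g(78) + 15) + 10415 = ((1 + 2*78²) + 15) + 10415 = ((1 + 2*6084) + 15) + 10415 = ((1 + 12168) + 15) + 10415 = (12169 + 15) + 10415 = 12184 + 10415 = 22599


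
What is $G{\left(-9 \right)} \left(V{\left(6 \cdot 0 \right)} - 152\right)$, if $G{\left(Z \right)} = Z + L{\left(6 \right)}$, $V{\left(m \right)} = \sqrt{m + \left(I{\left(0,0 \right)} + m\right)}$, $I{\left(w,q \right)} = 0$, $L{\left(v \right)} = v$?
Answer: $456$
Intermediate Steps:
$V{\left(m \right)} = \sqrt{2} \sqrt{m}$ ($V{\left(m \right)} = \sqrt{m + \left(0 + m\right)} = \sqrt{m + m} = \sqrt{2 m} = \sqrt{2} \sqrt{m}$)
$G{\left(Z \right)} = 6 + Z$ ($G{\left(Z \right)} = Z + 6 = 6 + Z$)
$G{\left(-9 \right)} \left(V{\left(6 \cdot 0 \right)} - 152\right) = \left(6 - 9\right) \left(\sqrt{2} \sqrt{6 \cdot 0} - 152\right) = - 3 \left(\sqrt{2} \sqrt{0} - 152\right) = - 3 \left(\sqrt{2} \cdot 0 - 152\right) = - 3 \left(0 - 152\right) = \left(-3\right) \left(-152\right) = 456$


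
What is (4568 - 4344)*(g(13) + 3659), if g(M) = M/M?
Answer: 819840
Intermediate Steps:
g(M) = 1
(4568 - 4344)*(g(13) + 3659) = (4568 - 4344)*(1 + 3659) = 224*3660 = 819840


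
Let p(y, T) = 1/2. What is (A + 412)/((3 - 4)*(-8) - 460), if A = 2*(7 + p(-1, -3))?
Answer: -427/452 ≈ -0.94469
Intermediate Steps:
p(y, T) = ½
A = 15 (A = 2*(7 + ½) = 2*(15/2) = 15)
(A + 412)/((3 - 4)*(-8) - 460) = (15 + 412)/((3 - 4)*(-8) - 460) = 427/(-1*(-8) - 460) = 427/(8 - 460) = 427/(-452) = 427*(-1/452) = -427/452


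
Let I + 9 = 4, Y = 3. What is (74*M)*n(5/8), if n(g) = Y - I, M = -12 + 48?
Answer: 21312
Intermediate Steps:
M = 36
I = -5 (I = -9 + 4 = -5)
n(g) = 8 (n(g) = 3 - 1*(-5) = 3 + 5 = 8)
(74*M)*n(5/8) = (74*36)*8 = 2664*8 = 21312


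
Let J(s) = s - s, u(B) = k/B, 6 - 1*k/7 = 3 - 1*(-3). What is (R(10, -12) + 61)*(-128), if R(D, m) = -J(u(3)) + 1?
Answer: -7936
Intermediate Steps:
k = 0 (k = 42 - 7*(3 - 1*(-3)) = 42 - 7*(3 + 3) = 42 - 7*6 = 42 - 42 = 0)
u(B) = 0 (u(B) = 0/B = 0)
J(s) = 0
R(D, m) = 1 (R(D, m) = -1*0 + 1 = 0 + 1 = 1)
(R(10, -12) + 61)*(-128) = (1 + 61)*(-128) = 62*(-128) = -7936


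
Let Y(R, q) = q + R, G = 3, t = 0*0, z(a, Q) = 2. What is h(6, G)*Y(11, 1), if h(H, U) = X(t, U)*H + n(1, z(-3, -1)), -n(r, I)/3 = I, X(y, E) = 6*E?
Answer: 1224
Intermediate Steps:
t = 0
n(r, I) = -3*I
h(H, U) = -6 + 6*H*U (h(H, U) = (6*U)*H - 3*2 = 6*H*U - 6 = -6 + 6*H*U)
Y(R, q) = R + q
h(6, G)*Y(11, 1) = (-6 + 6*6*3)*(11 + 1) = (-6 + 108)*12 = 102*12 = 1224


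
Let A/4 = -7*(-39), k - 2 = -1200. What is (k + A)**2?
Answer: 11236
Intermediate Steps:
k = -1198 (k = 2 - 1200 = -1198)
A = 1092 (A = 4*(-7*(-39)) = 4*273 = 1092)
(k + A)**2 = (-1198 + 1092)**2 = (-106)**2 = 11236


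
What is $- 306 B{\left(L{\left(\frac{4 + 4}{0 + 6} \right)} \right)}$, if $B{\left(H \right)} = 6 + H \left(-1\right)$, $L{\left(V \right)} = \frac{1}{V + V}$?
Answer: $- \frac{6885}{4} \approx -1721.3$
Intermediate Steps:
$L{\left(V \right)} = \frac{1}{2 V}$
$B{\left(H \right)} = 6 - H$
$- 306 B{\left(L{\left(\frac{4 + 4}{0 + 6} \right)} \right)} = - 306 \left(6 - \frac{1}{2 \frac{4 + 4}{0 + 6}}\right) = - 306 \left(6 - \frac{1}{2 \cdot \frac{8}{6}}\right) = - 306 \left(6 - \frac{1}{2 \cdot 8 \cdot \frac{1}{6}}\right) = - 306 \left(6 - \frac{1}{2 \cdot \frac{4}{3}}\right) = - 306 \left(6 - \frac{1}{2} \cdot \frac{3}{4}\right) = - 306 \left(6 - \frac{3}{8}\right) = \left(-306\right) \frac{45}{8} = - \frac{6885}{4}$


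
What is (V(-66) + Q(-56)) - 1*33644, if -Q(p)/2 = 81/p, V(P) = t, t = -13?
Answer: -942315/28 ≈ -33654.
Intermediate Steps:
V(P) = -13
Q(p) = -162/p
(V(-66) + Q(-56)) - 1*33644 = (-13 - 162/(-56)) - 1*33644 = (-13 - 162*(-1/56)) - 33644 = (-13 + 81/28) - 33644 = -283/28 - 33644 = -942315/28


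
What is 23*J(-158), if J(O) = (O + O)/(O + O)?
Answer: 23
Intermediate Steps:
J(O) = 1 (J(O) = (2*O)/((2*O)) = (2*O)*(1/(2*O)) = 1)
23*J(-158) = 23*1 = 23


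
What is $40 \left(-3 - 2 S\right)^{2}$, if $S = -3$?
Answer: $360$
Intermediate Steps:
$40 \left(-3 - 2 S\right)^{2} = 40 \left(-3 - -6\right)^{2} = 40 \left(-3 + 6\right)^{2} = 40 \cdot 3^{2} = 40 \cdot 9 = 360$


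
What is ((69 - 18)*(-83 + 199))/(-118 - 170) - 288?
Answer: -7405/24 ≈ -308.54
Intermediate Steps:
((69 - 18)*(-83 + 199))/(-118 - 170) - 288 = (51*116)/(-288) - 288 = -1/288*5916 - 288 = -493/24 - 288 = -7405/24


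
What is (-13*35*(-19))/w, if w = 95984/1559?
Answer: 1925365/13712 ≈ 140.41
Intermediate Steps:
w = 95984/1559 (w = 95984*(1/1559) = 95984/1559 ≈ 61.568)
(-13*35*(-19))/w = (-13*35*(-19))/(95984/1559) = -455*(-19)*(1559/95984) = 8645*(1559/95984) = 1925365/13712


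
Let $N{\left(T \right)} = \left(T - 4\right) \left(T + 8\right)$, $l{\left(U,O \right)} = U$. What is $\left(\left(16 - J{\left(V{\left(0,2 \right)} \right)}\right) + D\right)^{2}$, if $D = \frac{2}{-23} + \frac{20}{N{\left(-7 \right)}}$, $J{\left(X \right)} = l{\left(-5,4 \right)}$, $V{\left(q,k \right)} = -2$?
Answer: $\frac{23338561}{64009} \approx 364.61$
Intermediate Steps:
$J{\left(X \right)} = -5$
$N{\left(T \right)} = \left(-4 + T\right) \left(8 + T\right)$
$D = - \frac{482}{253}$ ($D = \frac{2}{-23} + \frac{20}{-32 + \left(-7\right)^{2} + 4 \left(-7\right)} = 2 \left(- \frac{1}{23}\right) + \frac{20}{-32 + 49 - 28} = - \frac{2}{23} + \frac{20}{-11} = - \frac{2}{23} + 20 \left(- \frac{1}{11}\right) = - \frac{2}{23} - \frac{20}{11} = - \frac{482}{253} \approx -1.9051$)
$\left(\left(16 - J{\left(V{\left(0,2 \right)} \right)}\right) + D\right)^{2} = \left(\left(16 - -5\right) - \frac{482}{253}\right)^{2} = \left(\left(16 + 5\right) - \frac{482}{253}\right)^{2} = \left(21 - \frac{482}{253}\right)^{2} = \left(\frac{4831}{253}\right)^{2} = \frac{23338561}{64009}$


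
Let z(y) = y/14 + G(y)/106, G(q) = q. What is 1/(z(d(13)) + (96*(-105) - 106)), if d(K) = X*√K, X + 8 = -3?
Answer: -63727783/649131133288 + 5565*√13/649131133288 ≈ -9.8143e-5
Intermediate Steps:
X = -11 (X = -8 - 3 = -11)
d(K) = -11*√K
z(y) = 30*y/371 (z(y) = y/14 + y/106 = 30*y/371)
1/(z(d(13)) + (96*(-105) - 106)) = 1/(30*(-11*√13)/371 + (96*(-105) - 106)) = 1/(-330*√13/371 + (-10080 - 106)) = 1/(-330*√13/371 - 10186) = 1/(-10186 - 330*√13/371)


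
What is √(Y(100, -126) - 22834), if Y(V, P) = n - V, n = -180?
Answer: I*√23114 ≈ 152.03*I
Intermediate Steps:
Y(V, P) = -180 - V
√(Y(100, -126) - 22834) = √((-180 - 1*100) - 22834) = √((-180 - 100) - 22834) = √(-280 - 22834) = √(-23114) = I*√23114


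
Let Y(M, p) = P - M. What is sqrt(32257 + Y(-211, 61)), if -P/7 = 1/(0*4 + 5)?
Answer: 3*sqrt(90185)/5 ≈ 180.18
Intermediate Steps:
P = -7/5 (P = -7/(0*4 + 5) = -7/(0 + 5) = -7/5 ≈ -1.4000)
Y(M, p) = -7/5 - M
sqrt(32257 + Y(-211, 61)) = sqrt(32257 + (-7/5 - 1*(-211))) = sqrt(32257 + (-7/5 + 211)) = sqrt(32257 + 1048/5) = sqrt(162333/5) = 3*sqrt(90185)/5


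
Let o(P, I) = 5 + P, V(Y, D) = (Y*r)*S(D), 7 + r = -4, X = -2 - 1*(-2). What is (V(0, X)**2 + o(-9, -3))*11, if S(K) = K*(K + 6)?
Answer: -44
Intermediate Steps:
X = 0 (X = -2 + 2 = 0)
r = -11 (r = -7 - 4 = -11)
S(K) = K*(6 + K)
V(Y, D) = -11*D*Y*(6 + D) (V(Y, D) = (Y*(-11))*(D*(6 + D)) = (-11*Y)*(D*(6 + D)) = -11*D*Y*(6 + D))
(V(0, X)**2 + o(-9, -3))*11 = ((-11*0*0*(6 + 0))**2 + (5 - 9))*11 = ((-11*0*0*6)**2 - 4)*11 = (0**2 - 4)*11 = (0 - 4)*11 = -4*11 = -44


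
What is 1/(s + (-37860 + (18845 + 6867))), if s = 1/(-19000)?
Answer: -19000/230812001 ≈ -8.2318e-5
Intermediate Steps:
s = -1/19000 ≈ -5.2632e-5
1/(s + (-37860 + (18845 + 6867))) = 1/(-1/19000 + (-37860 + (18845 + 6867))) = 1/(-1/19000 + (-37860 + 25712)) = 1/(-1/19000 - 12148) = 1/(-230812001/19000) = -19000/230812001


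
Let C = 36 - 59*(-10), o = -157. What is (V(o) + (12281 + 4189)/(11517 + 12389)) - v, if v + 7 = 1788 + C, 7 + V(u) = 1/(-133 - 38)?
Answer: -4932730450/2043963 ≈ -2413.3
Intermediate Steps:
C = 626 (C = 36 + 590 = 626)
V(u) = -1198/171 (V(u) = -7 + 1/(-133 - 38) = -7 + 1/(-171) = -7 - 1/171 = -1198/171)
v = 2407 (v = -7 + (1788 + 626) = -7 + 2414 = 2407)
(V(o) + (12281 + 4189)/(11517 + 12389)) - v = (-1198/171 + (12281 + 4189)/(11517 + 12389)) - 1*2407 = (-1198/171 + 16470/23906) - 2407 = (-1198/171 + 16470*(1/23906)) - 2407 = (-1198/171 + 8235/11953) - 2407 = -12911509/2043963 - 2407 = -4932730450/2043963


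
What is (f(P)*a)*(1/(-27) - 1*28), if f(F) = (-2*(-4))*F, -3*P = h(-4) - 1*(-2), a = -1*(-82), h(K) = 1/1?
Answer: 496592/27 ≈ 18392.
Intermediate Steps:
h(K) = 1 (h(K) = 1*1 = 1)
a = 82
P = -1 (P = -(1 - 1*(-2))/3 = -(1 + 2)/3 = -1/3*3 = -1)
f(F) = 8*F
(f(P)*a)*(1/(-27) - 1*28) = ((8*(-1))*82)*(1/(-27) - 1*28) = (-8*82)*(-1/27 - 28) = -656*(-757/27) = 496592/27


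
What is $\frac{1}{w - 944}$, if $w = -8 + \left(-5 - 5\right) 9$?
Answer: $- \frac{1}{1042} \approx -0.00095969$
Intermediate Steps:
$w = -98$ ($w = -8 - 90 = -98$)
$\frac{1}{w - 944} = \frac{1}{-98 - 944} = \frac{1}{-1042} = - \frac{1}{1042}$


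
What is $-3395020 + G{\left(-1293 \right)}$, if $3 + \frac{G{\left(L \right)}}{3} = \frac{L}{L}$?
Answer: $-3395026$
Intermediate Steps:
$G{\left(L \right)} = -6$ ($G{\left(L \right)} = -9 + 3 \frac{L}{L} = -9 + 3 \cdot 1 = -9 + 3 = -6$)
$-3395020 + G{\left(-1293 \right)} = -3395020 - 6 = -3395026$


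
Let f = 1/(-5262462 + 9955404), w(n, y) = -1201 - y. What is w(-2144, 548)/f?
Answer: -8207955558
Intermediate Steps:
f = 1/4692942 ≈ 2.1309e-7
w(-2144, 548)/f = (-1201 - 1*548)/(1/4692942) = (-1201 - 548)*4692942 = -1749*4692942 = -8207955558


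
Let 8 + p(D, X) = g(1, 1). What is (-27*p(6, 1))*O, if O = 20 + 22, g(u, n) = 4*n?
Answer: 4536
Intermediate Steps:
p(D, X) = -4 (p(D, X) = -8 + 4*1 = -8 + 4 = -4)
O = 42
(-27*p(6, 1))*O = -27*(-4)*42 = 108*42 = 4536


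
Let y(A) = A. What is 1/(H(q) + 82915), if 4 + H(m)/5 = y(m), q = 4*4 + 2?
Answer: 1/82985 ≈ 1.2050e-5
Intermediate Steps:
q = 18 (q = 16 + 2 = 18)
H(m) = -20 + 5*m
1/(H(q) + 82915) = 1/((-20 + 5*18) + 82915) = 1/((-20 + 90) + 82915) = 1/(70 + 82915) = 1/82985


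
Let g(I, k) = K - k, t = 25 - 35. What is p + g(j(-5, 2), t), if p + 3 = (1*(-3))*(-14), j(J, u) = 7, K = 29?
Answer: 78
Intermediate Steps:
t = -10
g(I, k) = 29 - k
p = 39 (p = -3 + (1*(-3))*(-14) = -3 - 3*(-14) = -3 + 42 = 39)
p + g(j(-5, 2), t) = 39 + (29 - 1*(-10)) = 39 + (29 + 10) = 39 + 39 = 78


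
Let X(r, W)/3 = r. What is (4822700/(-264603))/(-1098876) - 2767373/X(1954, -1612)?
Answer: -67054802883147637/142039135422378 ≈ -472.09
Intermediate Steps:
X(r, W) = 3*r
(4822700/(-264603))/(-1098876) - 2767373/X(1954, -1612) = (4822700/(-264603))/(-1098876) - 2767373/(3*1954) = (4822700*(-1/264603))*(-1/1098876) - 2767373/5862 = -4822700/264603*(-1/1098876) - 2767373*1/5862 = 1205675/72691471557 - 2767373/5862 = -67054802883147637/142039135422378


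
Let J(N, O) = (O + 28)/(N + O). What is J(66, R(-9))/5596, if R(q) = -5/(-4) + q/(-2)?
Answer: 135/1606052 ≈ 8.4057e-5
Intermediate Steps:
R(q) = 5/4 - q/2 (R(q) = -5*(-¼) + q*(-½) = 5/4 - q/2)
J(N, O) = (28 + O)/(N + O)
J(66, R(-9))/5596 = ((28 + (5/4 - ½*(-9)))/(66 + (5/4 - ½*(-9))))/5596 = ((28 + (5/4 + 9/2))/(66 + (5/4 + 9/2)))*(1/5596) = ((28 + 23/4)/(66 + 23/4))*(1/5596) = ((135/4)/(287/4))*(1/5596) = ((4/287)*(135/4))*(1/5596) = (135/287)*(1/5596) = 135/1606052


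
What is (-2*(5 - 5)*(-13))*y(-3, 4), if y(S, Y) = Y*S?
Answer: 0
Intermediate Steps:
y(S, Y) = S*Y
(-2*(5 - 5)*(-13))*y(-3, 4) = (-2*(5 - 5)*(-13))*(-3*4) = (-2*0*(-13))*(-12) = (0*(-13))*(-12) = 0*(-12) = 0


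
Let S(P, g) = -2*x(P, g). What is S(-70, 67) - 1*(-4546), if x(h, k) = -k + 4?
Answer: 4672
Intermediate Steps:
x(h, k) = 4 - k
S(P, g) = -8 + 2*g (S(P, g) = -2*(4 - g) = -8 + 2*g)
S(-70, 67) - 1*(-4546) = (-8 + 2*67) - 1*(-4546) = (-8 + 134) + 4546 = 126 + 4546 = 4672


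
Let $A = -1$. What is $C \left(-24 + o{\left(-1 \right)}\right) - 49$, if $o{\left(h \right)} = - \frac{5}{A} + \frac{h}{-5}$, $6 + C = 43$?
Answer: $- \frac{3723}{5} \approx -744.6$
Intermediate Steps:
$C = 37$ ($C = -6 + 43 = 37$)
$o{\left(h \right)} = 5 - \frac{h}{5}$ ($o{\left(h \right)} = - \frac{5}{-1} + \frac{h}{-5} = \left(-5\right) \left(-1\right) + h \left(- \frac{1}{5}\right) = 5 - \frac{h}{5}$)
$C \left(-24 + o{\left(-1 \right)}\right) - 49 = 37 \left(-24 + \left(5 - - \frac{1}{5}\right)\right) - 49 = 37 \left(-24 + \left(5 + \frac{1}{5}\right)\right) - 49 = 37 \left(-24 + \frac{26}{5}\right) - 49 = 37 \left(- \frac{94}{5}\right) - 49 = - \frac{3478}{5} - 49 = - \frac{3723}{5}$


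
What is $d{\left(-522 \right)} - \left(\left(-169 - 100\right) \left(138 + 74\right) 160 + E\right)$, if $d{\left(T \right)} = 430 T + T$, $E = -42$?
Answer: $8899540$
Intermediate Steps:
$d{\left(T \right)} = 431 T$
$d{\left(-522 \right)} - \left(\left(-169 - 100\right) \left(138 + 74\right) 160 + E\right) = 431 \left(-522\right) - \left(\left(-169 - 100\right) \left(138 + 74\right) 160 - 42\right) = -224982 - \left(\left(-269\right) 212 \cdot 160 - 42\right) = -224982 - \left(\left(-57028\right) 160 - 42\right) = -224982 - \left(-9124480 - 42\right) = -224982 - -9124522 = -224982 + 9124522 = 8899540$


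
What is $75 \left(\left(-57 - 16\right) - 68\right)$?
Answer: $-10575$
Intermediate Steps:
$75 \left(\left(-57 - 16\right) - 68\right) = 75 \left(-73 - 68\right) = 75 \left(-141\right) = -10575$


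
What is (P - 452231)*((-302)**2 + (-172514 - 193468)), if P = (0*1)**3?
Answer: 124263129718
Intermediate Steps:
P = 0 (P = 0**3 = 0)
(P - 452231)*((-302)**2 + (-172514 - 193468)) = (0 - 452231)*((-302)**2 + (-172514 - 193468)) = -452231*(91204 - 365982) = -452231*(-274778) = 124263129718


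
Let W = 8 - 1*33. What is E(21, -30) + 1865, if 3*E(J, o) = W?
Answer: 5570/3 ≈ 1856.7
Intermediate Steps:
W = -25 (W = 8 - 33 = -25)
E(J, o) = -25/3 (E(J, o) = (⅓)*(-25) = -25/3)
E(21, -30) + 1865 = -25/3 + 1865 = 5570/3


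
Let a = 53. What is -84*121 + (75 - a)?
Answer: -10142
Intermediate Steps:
-84*121 + (75 - a) = -84*121 + (75 - 1*53) = -10164 + (75 - 53) = -10164 + 22 = -10142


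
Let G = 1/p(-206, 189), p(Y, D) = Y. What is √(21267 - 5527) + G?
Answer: -1/206 + 2*√3935 ≈ 125.45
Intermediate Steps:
G = -1/206 (G = 1/(-206) = -1/206 ≈ -0.0048544)
√(21267 - 5527) + G = √(21267 - 5527) - 1/206 = √15740 - 1/206 = 2*√3935 - 1/206 = -1/206 + 2*√3935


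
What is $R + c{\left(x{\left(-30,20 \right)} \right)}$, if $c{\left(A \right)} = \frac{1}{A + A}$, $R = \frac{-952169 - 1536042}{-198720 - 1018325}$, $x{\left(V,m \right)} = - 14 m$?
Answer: $\frac{278436223}{136309040} \approx 2.0427$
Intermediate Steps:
$R = \frac{2488211}{1217045}$ ($R = - \frac{2488211}{-1217045} = \left(-2488211\right) \left(- \frac{1}{1217045}\right) = \frac{2488211}{1217045} \approx 2.0445$)
$c{\left(A \right)} = \frac{1}{2 A}$
$R + c{\left(x{\left(-30,20 \right)} \right)} = \frac{2488211}{1217045} + \frac{1}{2 \left(\left(-14\right) 20\right)} = \frac{2488211}{1217045} + \frac{1}{2 \left(-280\right)} = \frac{2488211}{1217045} + \frac{1}{2} \left(- \frac{1}{280}\right) = \frac{2488211}{1217045} - \frac{1}{560} = \frac{278436223}{136309040}$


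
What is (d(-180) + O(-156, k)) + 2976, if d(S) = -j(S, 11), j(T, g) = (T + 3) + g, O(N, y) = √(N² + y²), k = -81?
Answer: 3142 + 3*√3433 ≈ 3317.8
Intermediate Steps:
j(T, g) = 3 + T + g (j(T, g) = (3 + T) + g = 3 + T + g)
d(S) = -14 - S (d(S) = -(3 + S + 11) = -(14 + S) = -14 - S)
(d(-180) + O(-156, k)) + 2976 = ((-14 - 1*(-180)) + √((-156)² + (-81)²)) + 2976 = ((-14 + 180) + √(24336 + 6561)) + 2976 = (166 + √30897) + 2976 = (166 + 3*√3433) + 2976 = 3142 + 3*√3433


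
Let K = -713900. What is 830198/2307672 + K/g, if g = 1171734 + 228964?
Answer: -121147590649/808087888764 ≈ -0.14992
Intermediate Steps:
g = 1400698
830198/2307672 + K/g = 830198/2307672 - 713900/1400698 = 830198*(1/2307672) - 713900*1/1400698 = 415099/1153836 - 356950/700349 = -121147590649/808087888764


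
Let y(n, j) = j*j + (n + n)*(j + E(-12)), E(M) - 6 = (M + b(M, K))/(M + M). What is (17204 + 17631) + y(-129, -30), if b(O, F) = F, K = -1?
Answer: 167149/4 ≈ 41787.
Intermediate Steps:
E(M) = 6 + (-1 + M)/(2*M) (E(M) = 6 + (M - 1)/(M + M) = 6 + (-1 + M)/((2*M)) = 6 + (-1 + M)*(1/(2*M)) = 6 + (-1 + M)/(2*M))
y(n, j) = j² + 2*n*(157/24 + j) (y(n, j) = j*j + (n + n)*(j + (½)*(-1 + 13*(-12))/(-12)) = j² + (2*n)*(j + (½)*(-1/12)*(-1 - 156)) = j² + (2*n)*(j + (½)*(-1/12)*(-157)) = j² + (2*n)*(j + 157/24) = j² + (2*n)*(157/24 + j) = j² + 2*n*(157/24 + j))
(17204 + 17631) + y(-129, -30) = (17204 + 17631) + ((-30)² + (157/12)*(-129) + 2*(-30)*(-129)) = 34835 + (900 - 6751/4 + 7740) = 34835 + 27809/4 = 167149/4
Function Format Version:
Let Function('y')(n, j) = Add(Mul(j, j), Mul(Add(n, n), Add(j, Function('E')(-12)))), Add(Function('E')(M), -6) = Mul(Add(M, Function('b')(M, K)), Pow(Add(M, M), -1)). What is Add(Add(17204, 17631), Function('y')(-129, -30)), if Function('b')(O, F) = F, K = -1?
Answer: Rational(167149, 4) ≈ 41787.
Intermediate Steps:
Function('E')(M) = Add(6, Mul(Rational(1, 2), Pow(M, -1), Add(-1, M))) (Function('E')(M) = Add(6, Mul(Add(M, -1), Pow(Add(M, M), -1))) = Add(6, Mul(Add(-1, M), Pow(Mul(2, M), -1))) = Add(6, Mul(Add(-1, M), Mul(Rational(1, 2), Pow(M, -1)))) = Add(6, Mul(Rational(1, 2), Pow(M, -1), Add(-1, M))))
Function('y')(n, j) = Add(Pow(j, 2), Mul(2, n, Add(Rational(157, 24), j))) (Function('y')(n, j) = Add(Mul(j, j), Mul(Add(n, n), Add(j, Mul(Rational(1, 2), Pow(-12, -1), Add(-1, Mul(13, -12)))))) = Add(Pow(j, 2), Mul(Mul(2, n), Add(j, Mul(Rational(1, 2), Rational(-1, 12), Add(-1, -156))))) = Add(Pow(j, 2), Mul(Mul(2, n), Add(j, Mul(Rational(1, 2), Rational(-1, 12), -157)))) = Add(Pow(j, 2), Mul(Mul(2, n), Add(j, Rational(157, 24)))) = Add(Pow(j, 2), Mul(Mul(2, n), Add(Rational(157, 24), j))) = Add(Pow(j, 2), Mul(2, n, Add(Rational(157, 24), j))))
Add(Add(17204, 17631), Function('y')(-129, -30)) = Add(Add(17204, 17631), Add(Pow(-30, 2), Mul(Rational(157, 12), -129), Mul(2, -30, -129))) = Add(34835, Add(900, Rational(-6751, 4), 7740)) = Add(34835, Rational(27809, 4)) = Rational(167149, 4)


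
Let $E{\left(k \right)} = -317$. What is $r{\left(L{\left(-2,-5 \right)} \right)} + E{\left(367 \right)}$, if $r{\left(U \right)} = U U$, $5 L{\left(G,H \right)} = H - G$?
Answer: $- \frac{7916}{25} \approx -316.64$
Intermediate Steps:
$L{\left(G,H \right)} = - \frac{G}{5} + \frac{H}{5}$ ($L{\left(G,H \right)} = \frac{H - G}{5} = - \frac{G}{5} + \frac{H}{5}$)
$r{\left(U \right)} = U^{2}$
$r{\left(L{\left(-2,-5 \right)} \right)} + E{\left(367 \right)} = \left(\left(- \frac{1}{5}\right) \left(-2\right) + \frac{1}{5} \left(-5\right)\right)^{2} - 317 = \left(\frac{2}{5} - 1\right)^{2} - 317 = \left(- \frac{3}{5}\right)^{2} - 317 = \frac{9}{25} - 317 = - \frac{7916}{25}$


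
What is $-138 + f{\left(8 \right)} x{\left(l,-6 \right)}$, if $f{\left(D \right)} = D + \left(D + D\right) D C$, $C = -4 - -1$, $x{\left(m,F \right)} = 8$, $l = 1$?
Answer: $-3146$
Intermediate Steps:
$C = -3$ ($C = -4 + 1 = -3$)
$f{\left(D \right)} = D - 6 D^{2}$ ($f{\left(D \right)} = D + \left(D + D\right) D \left(-3\right) = D + 2 D D \left(-3\right) = D + 2 D^{2} \left(-3\right) = D - 6 D^{2}$)
$-138 + f{\left(8 \right)} x{\left(l,-6 \right)} = -138 + 8 \left(1 - 48\right) 8 = -138 + 8 \left(-47\right) 8 = -138 - 3008 = -3146$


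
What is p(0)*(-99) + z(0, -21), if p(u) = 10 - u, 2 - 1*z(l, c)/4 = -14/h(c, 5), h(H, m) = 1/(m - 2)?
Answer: -814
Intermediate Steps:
h(H, m) = 1/(-2 + m)
z(l, c) = 176 (z(l, c) = 8 - (-56)/(1/(-2 + 5)) = 8 - (-56)/(1/3) = 8 - (-56)/1/3 = 8 - (-56)*3 = 8 - 4*(-42) = 8 + 168 = 176)
p(0)*(-99) + z(0, -21) = (10 - 1*0)*(-99) + 176 = (10 + 0)*(-99) + 176 = 10*(-99) + 176 = -990 + 176 = -814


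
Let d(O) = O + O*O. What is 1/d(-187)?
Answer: 1/34782 ≈ 2.8751e-5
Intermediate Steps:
d(O) = O + O**2
1/d(-187) = 1/(-187*(1 - 187)) = 1/(-187*(-186)) = 1/34782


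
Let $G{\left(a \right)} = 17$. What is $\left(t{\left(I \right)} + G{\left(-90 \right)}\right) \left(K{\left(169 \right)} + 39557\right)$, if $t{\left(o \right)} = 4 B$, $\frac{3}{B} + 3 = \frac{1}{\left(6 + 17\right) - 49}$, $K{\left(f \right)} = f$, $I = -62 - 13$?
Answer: $\frac{40957506}{79} \approx 5.1845 \cdot 10^{5}$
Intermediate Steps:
$I = -75$ ($I = -62 - 13 = -75$)
$B = - \frac{78}{79}$ ($B = \frac{3}{-3 + \frac{1}{\left(6 + 17\right) - 49}} = \frac{3}{-3 + \frac{1}{23 - 49}} = \frac{3}{-3 + \frac{1}{-26}} = \frac{3}{-3 - \frac{1}{26}} = \frac{3}{- \frac{79}{26}} = 3 \left(- \frac{26}{79}\right) = - \frac{78}{79} \approx -0.98734$)
$t{\left(o \right)} = - \frac{312}{79}$ ($t{\left(o \right)} = 4 \left(- \frac{78}{79}\right) = - \frac{312}{79}$)
$\left(t{\left(I \right)} + G{\left(-90 \right)}\right) \left(K{\left(169 \right)} + 39557\right) = \left(- \frac{312}{79} + 17\right) \left(169 + 39557\right) = \frac{1031}{79} \cdot 39726 = \frac{40957506}{79}$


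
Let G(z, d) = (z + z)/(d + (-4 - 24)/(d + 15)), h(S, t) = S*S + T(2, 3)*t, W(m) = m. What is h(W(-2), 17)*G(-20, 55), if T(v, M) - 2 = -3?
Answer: 200/21 ≈ 9.5238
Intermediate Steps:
T(v, M) = -1 (T(v, M) = 2 - 3 = -1)
h(S, t) = S² - t (h(S, t) = S*S - t = S² - t)
G(z, d) = 2*z/(d - 28/(15 + d)) (G(z, d) = (2*z)/(d - 28/(15 + d)) = 2*z/(d - 28/(15 + d)))
h(W(-2), 17)*G(-20, 55) = ((-2)² - 1*17)*(2*(-20)*(15 + 55)/(-28 + 55² + 15*55)) = (4 - 17)*(2*(-20)*70/(-28 + 3025 + 825)) = -26*(-20)*70/3822 = -13*(-200/273) = 200/21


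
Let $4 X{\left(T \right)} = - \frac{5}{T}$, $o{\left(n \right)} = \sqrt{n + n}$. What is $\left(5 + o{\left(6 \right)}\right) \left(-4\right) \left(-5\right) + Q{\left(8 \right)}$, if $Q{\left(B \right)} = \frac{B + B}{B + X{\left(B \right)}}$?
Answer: $\frac{25612}{251} + 40 \sqrt{3} \approx 171.32$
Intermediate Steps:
$o{\left(n \right)} = \sqrt{2} \sqrt{n}$ ($o{\left(n \right)} = \sqrt{2 n} = \sqrt{2} \sqrt{n}$)
$X{\left(T \right)} = - \frac{5}{4 T}$ ($X{\left(T \right)} = \frac{\left(-5\right) \frac{1}{T}}{4} = - \frac{5}{4 T}$)
$Q{\left(B \right)} = \frac{2 B}{B - \frac{5}{4 B}}$ ($Q{\left(B \right)} = \frac{B + B}{B - \frac{5}{4 B}} = \frac{2 B}{B - \frac{5}{4 B}}$)
$\left(5 + o{\left(6 \right)}\right) \left(-4\right) \left(-5\right) + Q{\left(8 \right)} = \left(5 + \sqrt{2} \sqrt{6}\right) \left(-4\right) \left(-5\right) + \frac{8 \cdot 8^{2}}{-5 + 4 \cdot 8^{2}} = \left(5 + 2 \sqrt{3}\right) \left(-4\right) \left(-5\right) + 8 \cdot 64 \frac{1}{-5 + 4 \cdot 64} = \left(-20 - 8 \sqrt{3}\right) \left(-5\right) + 8 \cdot 64 \frac{1}{-5 + 256} = \left(100 + 40 \sqrt{3}\right) + 8 \cdot 64 \cdot \frac{1}{251} = \left(100 + 40 \sqrt{3}\right) + \frac{512}{251} = \frac{25612}{251} + 40 \sqrt{3}$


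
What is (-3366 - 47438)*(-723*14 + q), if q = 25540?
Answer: -783296072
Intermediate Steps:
(-3366 - 47438)*(-723*14 + q) = (-3366 - 47438)*(-723*14 + 25540) = -50804*(-10122 + 25540) = -50804*15418 = -783296072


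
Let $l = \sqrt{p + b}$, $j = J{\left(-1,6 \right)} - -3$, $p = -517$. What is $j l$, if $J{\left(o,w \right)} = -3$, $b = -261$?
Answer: $0$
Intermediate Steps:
$j = 0$ ($j = -3 - -3 = -3 + 3 = 0$)
$l = i \sqrt{778}$ ($l = \sqrt{-517 - 261} = \sqrt{-778} = i \sqrt{778} \approx 27.893 i$)
$j l = 0 i \sqrt{778} = 0$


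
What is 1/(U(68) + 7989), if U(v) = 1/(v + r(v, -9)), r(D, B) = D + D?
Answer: 204/1629757 ≈ 0.00012517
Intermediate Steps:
r(D, B) = 2*D
U(v) = 1/(3*v) (U(v) = 1/(v + 2*v) = 1/(3*v))
1/(U(68) + 7989) = 1/((⅓)/68 + 7989) = 1/((⅓)*(1/68) + 7989) = 1/(1/204 + 7989) = 1/(1629757/204) = 204/1629757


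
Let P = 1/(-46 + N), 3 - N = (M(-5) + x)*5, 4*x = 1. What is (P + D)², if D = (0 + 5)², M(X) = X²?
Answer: 286320241/458329 ≈ 624.71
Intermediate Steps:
x = ¼ (x = (¼)*1 = ¼ ≈ 0.25000)
D = 25 (D = 5² = 25)
N = -493/4 (N = 3 - ((-5)² + ¼)*5 = 3 - (25 + ¼)*5 = 3 - 101*5/4 = 3 - 1*505/4 = 3 - 505/4 = -493/4 ≈ -123.25)
P = -4/677 (P = 1/(-46 - 493/4) = 1/(-677/4) = -4/677 ≈ -0.0059084)
(P + D)² = (-4/677 + 25)² = (16921/677)² = 286320241/458329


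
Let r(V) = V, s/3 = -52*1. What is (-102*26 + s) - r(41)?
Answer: -2849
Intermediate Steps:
s = -156 (s = 3*(-52*1) = 3*(-52) = -156)
(-102*26 + s) - r(41) = (-102*26 - 156) - 1*41 = (-2652 - 156) - 41 = -2808 - 41 = -2849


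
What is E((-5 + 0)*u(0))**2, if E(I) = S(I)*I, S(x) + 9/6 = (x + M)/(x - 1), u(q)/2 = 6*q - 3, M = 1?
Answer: 140625/841 ≈ 167.21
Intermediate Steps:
u(q) = -6 + 12*q (u(q) = 2*(6*q - 3) = 2*(-3 + 6*q) = -6 + 12*q)
S(x) = -3/2 + (1 + x)/(-1 + x) (S(x) = -3/2 + (x + 1)/(x - 1) = -3/2 + (1 + x)/(-1 + x))
E(I) = I*(5 - I)/(2*(-1 + I)) (E(I) = ((5 - I)/(2*(-1 + I)))*I = I*(5 - I)/(2*(-1 + I)))
E((-5 + 0)*u(0))**2 = (((-5 + 0)*(-6 + 12*0))*(5 - (-5 + 0)*(-6 + 12*0))/(2*(-1 + (-5 + 0)*(-6 + 12*0))))**2 = ((-5*(-6 + 0))*(5 - (-5)*(-6 + 0))/(2*(-1 - 5*(-6 + 0))))**2 = ((-5*(-6))*(5 - (-5)*(-6))/(2*(-1 - 5*(-6))))**2 = ((1/2)*30*(5 - 1*30)/(-1 + 30))**2 = ((1/2)*30*(5 - 30)/29)**2 = ((1/2)*30*(1/29)*(-25))**2 = (-375/29)**2 = 140625/841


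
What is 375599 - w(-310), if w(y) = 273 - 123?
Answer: 375449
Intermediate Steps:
w(y) = 150
375599 - w(-310) = 375599 - 1*150 = 375599 - 150 = 375449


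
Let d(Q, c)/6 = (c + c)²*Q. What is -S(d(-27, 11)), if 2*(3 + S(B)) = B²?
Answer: -3073907229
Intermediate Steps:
d(Q, c) = 24*Q*c² (d(Q, c) = 6*((c + c)²*Q) = 6*((2*c)²*Q) = 6*((4*c²)*Q) = 6*(4*Q*c²) = 24*Q*c²)
S(B) = -3 + B²/2
-S(d(-27, 11)) = -(-3 + (24*(-27)*11²)²/2) = -(-3 + (24*(-27)*121)²/2) = -(-3 + (½)*(-78408)²) = -(-3 + (½)*6147814464) = -(-3 + 3073907232) = -1*3073907229 = -3073907229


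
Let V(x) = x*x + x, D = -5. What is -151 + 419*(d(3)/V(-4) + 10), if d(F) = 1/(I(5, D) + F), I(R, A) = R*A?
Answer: 1065877/264 ≈ 4037.4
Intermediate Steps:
V(x) = x + x**2 (V(x) = x**2 + x = x + x**2)
I(R, A) = A*R
d(F) = 1/(-25 + F) (d(F) = 1/(-5*5 + F) = 1/(-25 + F))
-151 + 419*(d(3)/V(-4) + 10) = -151 + 419*(1/(((-4*(1 - 4)))*(-25 + 3)) + 10) = -151 + 419*(1/(-4*(-3)*(-22)) + 10) = -151 + 419*(-1/22/12 + 10) = -151 + 419*((1/12)*(-1/22) + 10) = -151 + 419*(-1/264 + 10) = -151 + 419*(2639/264) = -151 + 1105741/264 = 1065877/264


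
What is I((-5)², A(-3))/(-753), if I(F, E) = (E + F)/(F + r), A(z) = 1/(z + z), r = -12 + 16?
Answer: -149/131022 ≈ -0.0011372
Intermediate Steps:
r = 4
A(z) = 1/(2*z)
I(F, E) = (E + F)/(4 + F) (I(F, E) = (E + F)/(F + 4) = (E + F)/(4 + F))
I((-5)², A(-3))/(-753) = (((½)/(-3) + (-5)²)/(4 + (-5)²))/(-753) = (((½)*(-⅓) + 25)/(4 + 25))*(-1/753) = ((-⅙ + 25)/29)*(-1/753) = ((1/29)*(149/6))*(-1/753) = (149/174)*(-1/753) = -149/131022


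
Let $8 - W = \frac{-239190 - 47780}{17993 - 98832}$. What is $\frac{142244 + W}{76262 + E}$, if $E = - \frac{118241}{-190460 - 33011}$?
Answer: $\frac{2569742741911718}{1377695718436477} \approx 1.8652$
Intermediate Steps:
$W = \frac{359742}{80839}$ ($W = 8 - \frac{-239190 - 47780}{17993 - 98832} = 8 - - \frac{286970}{-80839} = 8 - \left(-286970\right) \left(- \frac{1}{80839}\right) = 8 - \frac{286970}{80839} = \frac{359742}{80839} \approx 4.4501$)
$E = \frac{118241}{223471}$ ($E = - \frac{118241}{-190460 - 33011} = - \frac{118241}{-223471} = - \frac{118241 \left(-1\right)}{223471} = \left(-1\right) \left(- \frac{118241}{223471}\right) = \frac{118241}{223471} \approx 0.52911$)
$\frac{142244 + W}{76262 + E} = \frac{142244 + \frac{359742}{80839}}{76262 + \frac{118241}{223471}} = \frac{11499222458}{80839 \cdot \frac{17042463643}{223471}} = \frac{11499222458}{80839} \cdot \frac{223471}{17042463643} = \frac{2569742741911718}{1377695718436477}$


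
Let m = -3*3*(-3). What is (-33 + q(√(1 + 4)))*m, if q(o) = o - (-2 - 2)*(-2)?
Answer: -1107 + 27*√5 ≈ -1046.6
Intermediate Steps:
m = 27 (m = -9*(-3) = 27)
q(o) = -8 + o (q(o) = o - (-4)*(-2) = o - 1*8 = o - 8 = -8 + o)
(-33 + q(√(1 + 4)))*m = (-33 + (-8 + √(1 + 4)))*27 = (-33 + (-8 + √5))*27 = (-41 + √5)*27 = -1107 + 27*√5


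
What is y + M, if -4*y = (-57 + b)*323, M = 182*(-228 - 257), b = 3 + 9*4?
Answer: -173633/2 ≈ -86817.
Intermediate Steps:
b = 39 (b = 3 + 36 = 39)
M = -88270 (M = 182*(-485) = -88270)
y = 2907/2 (y = -(-57 + 39)*323/4 = -(-9)*323/2 = -1/4*(-5814) = 2907/2 ≈ 1453.5)
y + M = 2907/2 - 88270 = -173633/2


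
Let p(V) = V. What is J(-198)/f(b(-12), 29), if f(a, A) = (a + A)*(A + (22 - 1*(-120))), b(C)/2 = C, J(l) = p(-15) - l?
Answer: 61/285 ≈ 0.21404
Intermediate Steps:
J(l) = -15 - l
b(C) = 2*C
f(a, A) = (142 + A)*(A + a) (f(a, A) = (A + a)*(A + (22 + 120)) = (A + a)*(A + 142) = (A + a)*(142 + A) = (142 + A)*(A + a))
J(-198)/f(b(-12), 29) = (-15 - 1*(-198))/(29**2 + 142*29 + 142*(2*(-12)) + 29*(2*(-12))) = (-15 + 198)/(841 + 4118 + 142*(-24) + 29*(-24)) = 183/(841 + 4118 - 3408 - 696) = 183/855 = 183*(1/855) = 61/285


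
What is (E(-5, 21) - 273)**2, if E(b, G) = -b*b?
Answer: 88804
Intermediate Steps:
E(b, G) = -b**2
(E(-5, 21) - 273)**2 = (-1*(-5)**2 - 273)**2 = (-1*25 - 273)**2 = (-25 - 273)**2 = (-298)**2 = 88804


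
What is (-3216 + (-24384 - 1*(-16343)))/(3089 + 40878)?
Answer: -11257/43967 ≈ -0.25603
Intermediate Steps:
(-3216 + (-24384 - 1*(-16343)))/(3089 + 40878) = (-3216 + (-24384 + 16343))/43967 = (-3216 - 8041)*(1/43967) = -11257*1/43967 = -11257/43967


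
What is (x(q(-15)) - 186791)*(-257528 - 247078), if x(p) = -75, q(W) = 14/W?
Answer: 94293704796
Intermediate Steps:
(x(q(-15)) - 186791)*(-257528 - 247078) = (-75 - 186791)*(-257528 - 247078) = -186866*(-504606) = 94293704796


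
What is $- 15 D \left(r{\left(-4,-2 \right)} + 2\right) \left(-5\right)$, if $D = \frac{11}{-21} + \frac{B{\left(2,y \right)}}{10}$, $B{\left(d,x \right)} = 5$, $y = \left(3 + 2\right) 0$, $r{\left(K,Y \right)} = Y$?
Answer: $0$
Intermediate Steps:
$y = 0$ ($y = 5 \cdot 0 = 0$)
$D = - \frac{1}{42}$ ($D = \frac{11}{-21} + \frac{5}{10} = 11 \left(- \frac{1}{21}\right) + 5 \cdot \frac{1}{10} = - \frac{11}{21} + \frac{1}{2} = - \frac{1}{42} \approx -0.02381$)
$- 15 D \left(r{\left(-4,-2 \right)} + 2\right) \left(-5\right) = \left(-15\right) \left(- \frac{1}{42}\right) \left(-2 + 2\right) \left(-5\right) = \frac{5 \cdot 0 \left(-5\right)}{14} = \frac{5}{14} \cdot 0 = 0$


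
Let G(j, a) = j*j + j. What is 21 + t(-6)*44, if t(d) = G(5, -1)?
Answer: 1341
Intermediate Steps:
G(j, a) = j + j² (G(j, a) = j² + j = j + j²)
t(d) = 30 (t(d) = 5*(1 + 5) = 5*6 = 30)
21 + t(-6)*44 = 21 + 30*44 = 21 + 1320 = 1341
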